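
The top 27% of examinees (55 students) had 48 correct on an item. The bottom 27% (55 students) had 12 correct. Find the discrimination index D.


p_upper = 48/55 = 0.8727
p_lower = 12/55 = 0.2182
D = 0.8727 - 0.2182 = 0.6545

0.6545


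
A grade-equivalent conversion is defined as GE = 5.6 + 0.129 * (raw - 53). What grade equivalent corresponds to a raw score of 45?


raw - median = 45 - 53 = -8
slope * diff = 0.129 * -8 = -1.032
GE = 5.6 + -1.032
GE = 4.568

4.568


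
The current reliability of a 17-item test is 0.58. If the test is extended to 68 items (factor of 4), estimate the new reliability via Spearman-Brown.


r_new = (n * rxx) / (1 + (n-1) * rxx)
r_new = (4 * 0.58) / (1 + 3 * 0.58)
r_new = 2.32 / 2.74
r_new = 0.8467

0.8467


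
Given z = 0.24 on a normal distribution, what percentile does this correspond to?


CDF(z) = 0.5 * (1 + erf(z/sqrt(2)))
erf(0.1697) = 0.1897
CDF = 0.5948
Percentile rank = 0.5948 * 100 = 59.48

59.48


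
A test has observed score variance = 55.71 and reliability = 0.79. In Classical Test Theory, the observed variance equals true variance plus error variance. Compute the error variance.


var_true = rxx * var_obs = 0.79 * 55.71 = 44.0109
var_error = var_obs - var_true
var_error = 55.71 - 44.0109
var_error = 11.6991

11.6991


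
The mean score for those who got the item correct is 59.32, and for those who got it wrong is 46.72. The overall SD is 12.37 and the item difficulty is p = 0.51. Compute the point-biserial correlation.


q = 1 - p = 0.49
rpb = ((M1 - M0) / SD) * sqrt(p * q)
rpb = ((59.32 - 46.72) / 12.37) * sqrt(0.51 * 0.49)
rpb = 0.5092

0.5092


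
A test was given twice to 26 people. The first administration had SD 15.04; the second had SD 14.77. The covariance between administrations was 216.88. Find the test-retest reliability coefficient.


r = cov(X,Y) / (SD_X * SD_Y)
r = 216.88 / (15.04 * 14.77)
r = 216.88 / 222.1408
r = 0.9763

0.9763


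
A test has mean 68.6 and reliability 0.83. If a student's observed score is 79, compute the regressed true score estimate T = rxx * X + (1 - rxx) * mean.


T_est = rxx * X + (1 - rxx) * mean
T_est = 0.83 * 79 + 0.17 * 68.6
T_est = 65.57 + 11.662
T_est = 77.232

77.232


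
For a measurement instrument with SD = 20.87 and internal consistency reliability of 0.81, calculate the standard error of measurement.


SEM = SD * sqrt(1 - rxx)
SEM = 20.87 * sqrt(1 - 0.81)
SEM = 20.87 * sqrt(0.19) = 20.87 * 0.43589
SEM = 9.097

9.097


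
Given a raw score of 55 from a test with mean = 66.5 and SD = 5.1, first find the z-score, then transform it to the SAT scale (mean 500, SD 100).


z = (X - mean) / SD = (55 - 66.5) / 5.1
z = -11.5 / 5.1
z = -2.2549
SAT-scale = SAT = 500 + 100z
Carry z at full precision (z = -11.5 / 5.1) into the conversion:
SAT-scale = 500 + 100 * (-11.5 / 5.1) = 500 + -1150 / 5.1
SAT-scale = 500 + -225.4902
SAT-scale = 274.5098

274.5098


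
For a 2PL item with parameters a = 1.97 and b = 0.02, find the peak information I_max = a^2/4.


For 2PL, max info at theta = b = 0.02
I_max = a^2 / 4 = 1.97^2 / 4
= 3.8809 / 4
I_max = 0.9702

0.9702


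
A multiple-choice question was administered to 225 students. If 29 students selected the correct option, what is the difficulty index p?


Item difficulty p = number correct / total examinees
p = 29 / 225
p = 0.1289

0.1289


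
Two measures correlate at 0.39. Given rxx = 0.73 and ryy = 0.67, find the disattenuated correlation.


r_corrected = rxy / sqrt(rxx * ryy)
= 0.39 / sqrt(0.73 * 0.67)
= 0.39 / sqrt(0.4891)
= 0.39 / 0.699357
r_corrected = 0.5577

0.5577


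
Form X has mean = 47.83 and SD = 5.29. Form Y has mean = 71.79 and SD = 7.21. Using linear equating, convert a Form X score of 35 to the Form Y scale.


slope = SD_Y / SD_X = 7.21 / 5.29 ~ 1.3629
intercept = mean_Y - slope * mean_X = 71.79 - (7.21 / 5.29) * 47.83 ~ 6.6002
Y = slope * X + intercept. To avoid rounding drift from the rounded slope/intercept, evaluate the equivalent form Y = mean_Y + SD_Y * (X - mean_X) / SD_X at full precision:
Y = 71.79 + 7.21 * (35 - 47.83) / 5.29
Y = 71.79 - 7.21 * 12.83 / 5.29
Y = 71.79 - 92.5043 / 5.29
Y = 71.79 - 17.4866
Y = 54.3034

54.3034


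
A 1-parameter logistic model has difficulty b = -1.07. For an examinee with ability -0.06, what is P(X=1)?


theta - b = -0.06 - -1.07 = 1.01
exp(-(theta - b)) = exp(-1.01) = 0.3642
P = 1 / (1 + 0.3642)
P = 0.733

0.733


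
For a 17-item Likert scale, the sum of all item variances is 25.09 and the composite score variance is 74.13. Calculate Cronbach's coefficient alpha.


alpha = (k/(k-1)) * (1 - sum(si^2)/s_total^2)
= (17/16) * (1 - 25.09/74.13)
alpha = 0.7029

0.7029


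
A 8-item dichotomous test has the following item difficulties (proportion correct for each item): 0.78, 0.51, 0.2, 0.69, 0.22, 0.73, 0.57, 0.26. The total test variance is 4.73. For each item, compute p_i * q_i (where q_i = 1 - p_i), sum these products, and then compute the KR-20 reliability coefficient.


For each item, compute p_i * q_i:
  Item 1: 0.78 * 0.22 = 0.1716
  Item 2: 0.51 * 0.49 = 0.2499
  Item 3: 0.2 * 0.8 = 0.16
  Item 4: 0.69 * 0.31 = 0.2139
  Item 5: 0.22 * 0.78 = 0.1716
  Item 6: 0.73 * 0.27 = 0.1971
  Item 7: 0.57 * 0.43 = 0.2451
  Item 8: 0.26 * 0.74 = 0.1924
Sum(p_i * q_i) = 0.1716 + 0.2499 + 0.16 + 0.2139 + 0.1716 + 0.1971 + 0.2451 + 0.1924 = 1.6016
KR-20 = (k/(k-1)) * (1 - Sum(p_i*q_i) / Var_total)
= (8/7) * (1 - 1.6016/4.73)
= 1.1429 * 0.6614
KR-20 = 0.7559

0.7559


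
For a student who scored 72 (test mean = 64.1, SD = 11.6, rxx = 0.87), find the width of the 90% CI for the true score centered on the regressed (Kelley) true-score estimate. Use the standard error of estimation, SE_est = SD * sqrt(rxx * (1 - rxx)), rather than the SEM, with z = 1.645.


True score estimate = 0.87*72 + 0.13*64.1 = 70.973
SE_est = SD * sqrt(rxx * (1 - rxx)) = 11.6 * sqrt(0.87 * 0.13) = 11.6 * sqrt(0.1131) = 3.90112
CI = T_est +/- z * SE_est, so width = 2 * z * SE_est = 2 * 1.645 * 3.90112
Width = 12.8347

12.8347


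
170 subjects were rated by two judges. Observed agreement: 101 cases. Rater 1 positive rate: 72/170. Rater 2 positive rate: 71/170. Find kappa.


P_o = 101/170 = 0.594118
P_e = (72*71 + 98*99) / 28900 = 0.512595
kappa = (P_o - P_e) / (1 - P_e)
kappa = (0.594118 - 0.512595) / (1 - 0.512595)
kappa = 0.1673

0.1673


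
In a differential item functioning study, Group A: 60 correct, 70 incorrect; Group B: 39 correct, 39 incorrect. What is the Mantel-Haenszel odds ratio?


Odds_A = 60/70 = 0.8571
Odds_B = 39/39 = 1.0
OR = Odds_A / Odds_B = 0.8571 / 1.0
Exactly, OR = (60 * 39) / (70 * 39) = 2340 / 2730
OR = 0.8571

0.8571


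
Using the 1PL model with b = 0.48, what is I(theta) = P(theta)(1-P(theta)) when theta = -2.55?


P = 1/(1+exp(-(-2.55-0.48))) = 0.0461
I = P*(1-P) = 0.0461 * 0.9539
I = 0.044

0.044


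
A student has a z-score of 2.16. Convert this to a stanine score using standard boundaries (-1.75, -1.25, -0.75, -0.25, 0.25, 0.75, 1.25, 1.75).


Stanine boundaries: [-1.75, -1.25, -0.75, -0.25, 0.25, 0.75, 1.25, 1.75]
z = 2.16
Check each boundary:
  z >= -1.75 -> could be stanine 2
  z >= -1.25 -> could be stanine 3
  z >= -0.75 -> could be stanine 4
  z >= -0.25 -> could be stanine 5
  z >= 0.25 -> could be stanine 6
  z >= 0.75 -> could be stanine 7
  z >= 1.25 -> could be stanine 8
  z >= 1.75 -> could be stanine 9
Highest qualifying boundary gives stanine = 9

9


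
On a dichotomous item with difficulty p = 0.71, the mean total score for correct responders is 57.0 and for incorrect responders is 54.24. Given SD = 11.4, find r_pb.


q = 1 - p = 0.29
rpb = ((M1 - M0) / SD) * sqrt(p * q)
rpb = ((57.0 - 54.24) / 11.4) * sqrt(0.71 * 0.29)
rpb = 0.1099

0.1099


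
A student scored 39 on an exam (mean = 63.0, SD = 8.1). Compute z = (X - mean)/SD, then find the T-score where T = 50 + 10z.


z = (X - mean) / SD = (39 - 63.0) / 8.1
z = -24.0 / 8.1
z = -2.963
T-score = T = 50 + 10z
Carry z at full precision (z = -24.0 / 8.1) into the conversion:
T-score = 50 + 10 * (-24.0 / 8.1) = 50 + -240 / 8.1
T-score = 50 + -29.6296
T-score = 20.3704

20.3704


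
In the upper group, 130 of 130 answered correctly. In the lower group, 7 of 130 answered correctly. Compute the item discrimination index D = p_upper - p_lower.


p_upper = 130/130 = 1.0
p_lower = 7/130 = 0.0538
D = 1.0 - 0.0538 = 0.9462

0.9462


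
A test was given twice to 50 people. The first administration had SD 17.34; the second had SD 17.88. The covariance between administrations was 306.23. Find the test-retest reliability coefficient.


r = cov(X,Y) / (SD_X * SD_Y)
r = 306.23 / (17.34 * 17.88)
r = 306.23 / 310.0392
r = 0.9877

0.9877


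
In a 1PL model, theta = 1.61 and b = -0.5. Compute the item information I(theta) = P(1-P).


P = 1/(1+exp(-(1.61--0.5))) = 0.8919
I = P*(1-P) = 0.8919 * 0.1081
I = 0.0964

0.0964


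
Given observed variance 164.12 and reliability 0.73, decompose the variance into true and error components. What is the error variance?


var_true = rxx * var_obs = 0.73 * 164.12 = 119.8076
var_error = var_obs - var_true
var_error = 164.12 - 119.8076
var_error = 44.3124

44.3124


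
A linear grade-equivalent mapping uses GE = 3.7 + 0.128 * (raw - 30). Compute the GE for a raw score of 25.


raw - median = 25 - 30 = -5
slope * diff = 0.128 * -5 = -0.64
GE = 3.7 + -0.64
GE = 3.06

3.06


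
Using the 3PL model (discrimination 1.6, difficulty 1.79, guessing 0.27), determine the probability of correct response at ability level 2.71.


logit = 1.6*(2.71 - 1.79) = 1.472
P* = 1/(1 + exp(-1.472)) = 0.8134
P = 0.27 + (1 - 0.27) * 0.8134
P = 0.8638

0.8638


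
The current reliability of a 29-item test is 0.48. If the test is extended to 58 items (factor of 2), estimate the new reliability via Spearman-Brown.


r_new = (n * rxx) / (1 + (n-1) * rxx)
r_new = (2 * 0.48) / (1 + 1 * 0.48)
r_new = 0.96 / 1.48
r_new = 0.6486

0.6486


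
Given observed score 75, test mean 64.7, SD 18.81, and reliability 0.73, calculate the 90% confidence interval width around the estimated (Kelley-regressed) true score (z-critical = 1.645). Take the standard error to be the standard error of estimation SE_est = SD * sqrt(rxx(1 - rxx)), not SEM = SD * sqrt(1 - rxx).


True score estimate = 0.73*75 + 0.27*64.7 = 72.219
SE_est = SD * sqrt(rxx * (1 - rxx)) = 18.81 * sqrt(0.73 * 0.27) = 18.81 * sqrt(0.1971) = 8.350877
CI = T_est +/- z * SE_est, so width = 2 * z * SE_est = 2 * 1.645 * 8.350877
Width = 27.4744

27.4744


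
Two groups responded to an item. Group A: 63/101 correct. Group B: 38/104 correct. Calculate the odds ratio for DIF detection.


Odds_A = 63/38 = 1.6579
Odds_B = 38/66 = 0.5758
OR = Odds_A / Odds_B = 1.6579 / 0.5758
Exactly, OR = (63 * 66) / (38 * 38) = 4158 / 1444
OR = 2.8795

2.8795


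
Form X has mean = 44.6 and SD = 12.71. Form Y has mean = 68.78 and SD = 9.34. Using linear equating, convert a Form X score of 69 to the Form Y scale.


slope = SD_Y / SD_X = 9.34 / 12.71 ~ 0.7349
intercept = mean_Y - slope * mean_X = 68.78 - (9.34 / 12.71) * 44.6 ~ 36.0055
Y = slope * X + intercept. To avoid rounding drift from the rounded slope/intercept, evaluate the equivalent form Y = mean_Y + SD_Y * (X - mean_X) / SD_X at full precision:
Y = 68.78 + 9.34 * (69 - 44.6) / 12.71
Y = 68.78 + 9.34 * 24.4 / 12.71
Y = 68.78 + 227.896 / 12.71
Y = 68.78 + 17.9304
Y = 86.7104

86.7104


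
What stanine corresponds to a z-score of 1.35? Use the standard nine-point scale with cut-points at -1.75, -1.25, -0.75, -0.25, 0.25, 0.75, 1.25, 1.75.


Stanine boundaries: [-1.75, -1.25, -0.75, -0.25, 0.25, 0.75, 1.25, 1.75]
z = 1.35
Check each boundary:
  z >= -1.75 -> could be stanine 2
  z >= -1.25 -> could be stanine 3
  z >= -0.75 -> could be stanine 4
  z >= -0.25 -> could be stanine 5
  z >= 0.25 -> could be stanine 6
  z >= 0.75 -> could be stanine 7
  z >= 1.25 -> could be stanine 8
  z < 1.75
Highest qualifying boundary gives stanine = 8

8


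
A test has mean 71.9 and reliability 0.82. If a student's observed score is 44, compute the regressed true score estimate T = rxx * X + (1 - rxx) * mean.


T_est = rxx * X + (1 - rxx) * mean
T_est = 0.82 * 44 + 0.18 * 71.9
T_est = 36.08 + 12.942
T_est = 49.022

49.022


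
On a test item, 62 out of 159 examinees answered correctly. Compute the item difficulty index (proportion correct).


Item difficulty p = number correct / total examinees
p = 62 / 159
p = 0.3899

0.3899


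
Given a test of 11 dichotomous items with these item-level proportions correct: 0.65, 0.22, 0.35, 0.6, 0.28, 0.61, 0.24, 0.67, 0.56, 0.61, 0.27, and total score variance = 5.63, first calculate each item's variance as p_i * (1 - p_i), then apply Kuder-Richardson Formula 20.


For each item, compute p_i * q_i:
  Item 1: 0.65 * 0.35 = 0.2275
  Item 2: 0.22 * 0.78 = 0.1716
  Item 3: 0.35 * 0.65 = 0.2275
  Item 4: 0.6 * 0.4 = 0.24
  Item 5: 0.28 * 0.72 = 0.2016
  Item 6: 0.61 * 0.39 = 0.2379
  Item 7: 0.24 * 0.76 = 0.1824
  Item 8: 0.67 * 0.33 = 0.2211
  Item 9: 0.56 * 0.44 = 0.2464
  Item 10: 0.61 * 0.39 = 0.2379
  Item 11: 0.27 * 0.73 = 0.1971
Sum(p_i * q_i) = 0.2275 + 0.1716 + 0.2275 + 0.24 + 0.2016 + 0.2379 + 0.1824 + 0.2211 + 0.2464 + 0.2379 + 0.1971 = 2.391
KR-20 = (k/(k-1)) * (1 - Sum(p_i*q_i) / Var_total)
= (11/10) * (1 - 2.391/5.63)
= 1.1 * 0.5753
KR-20 = 0.6328

0.6328


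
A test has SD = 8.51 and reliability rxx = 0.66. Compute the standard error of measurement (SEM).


SEM = SD * sqrt(1 - rxx)
SEM = 8.51 * sqrt(1 - 0.66)
SEM = 8.51 * sqrt(0.34) = 8.51 * 0.583095
SEM = 4.9621

4.9621


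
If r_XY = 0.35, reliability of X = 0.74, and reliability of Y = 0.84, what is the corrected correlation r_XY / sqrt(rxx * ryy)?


r_corrected = rxy / sqrt(rxx * ryy)
= 0.35 / sqrt(0.74 * 0.84)
= 0.35 / sqrt(0.6216)
= 0.35 / 0.788416
r_corrected = 0.4439

0.4439


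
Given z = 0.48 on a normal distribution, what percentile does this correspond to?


CDF(z) = 0.5 * (1 + erf(z/sqrt(2)))
erf(0.3394) = 0.3688
CDF = 0.6844
Percentile rank = 0.6844 * 100 = 68.44

68.44


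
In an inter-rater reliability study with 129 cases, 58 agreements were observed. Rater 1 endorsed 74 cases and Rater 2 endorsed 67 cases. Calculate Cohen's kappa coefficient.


P_o = 58/129 = 0.449612
P_e = (74*67 + 55*62) / 16641 = 0.502854
kappa = (P_o - P_e) / (1 - P_e)
kappa = (0.449612 - 0.502854) / (1 - 0.502854)
kappa = -0.1071

-0.1071


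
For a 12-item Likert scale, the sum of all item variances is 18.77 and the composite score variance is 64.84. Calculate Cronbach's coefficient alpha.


alpha = (k/(k-1)) * (1 - sum(si^2)/s_total^2)
= (12/11) * (1 - 18.77/64.84)
alpha = 0.7751

0.7751


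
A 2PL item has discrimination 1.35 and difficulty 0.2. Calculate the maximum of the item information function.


For 2PL, max info at theta = b = 0.2
I_max = a^2 / 4 = 1.35^2 / 4
= 1.8225 / 4
I_max = 0.4556

0.4556


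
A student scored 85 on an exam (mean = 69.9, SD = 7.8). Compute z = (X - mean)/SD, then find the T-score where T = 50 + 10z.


z = (X - mean) / SD = (85 - 69.9) / 7.8
z = 15.1 / 7.8
z = 1.9359
T-score = T = 50 + 10z
Carry z at full precision (z = 15.1 / 7.8) into the conversion:
T-score = 50 + 10 * (15.1 / 7.8) = 50 + 151 / 7.8
T-score = 50 + 19.359
T-score = 69.359

69.359


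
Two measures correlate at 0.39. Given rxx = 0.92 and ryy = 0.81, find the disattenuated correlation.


r_corrected = rxy / sqrt(rxx * ryy)
= 0.39 / sqrt(0.92 * 0.81)
= 0.39 / sqrt(0.7452)
= 0.39 / 0.86325
r_corrected = 0.4518

0.4518


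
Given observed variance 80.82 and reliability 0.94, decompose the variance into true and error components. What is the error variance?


var_true = rxx * var_obs = 0.94 * 80.82 = 75.9708
var_error = var_obs - var_true
var_error = 80.82 - 75.9708
var_error = 4.8492

4.8492


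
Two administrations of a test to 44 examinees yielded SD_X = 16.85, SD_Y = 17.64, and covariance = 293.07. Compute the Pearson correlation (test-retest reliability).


r = cov(X,Y) / (SD_X * SD_Y)
r = 293.07 / (16.85 * 17.64)
r = 293.07 / 297.234
r = 0.986

0.986


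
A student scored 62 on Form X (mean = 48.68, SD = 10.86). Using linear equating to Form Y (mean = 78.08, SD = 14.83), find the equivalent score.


slope = SD_Y / SD_X = 14.83 / 10.86 ~ 1.3656
intercept = mean_Y - slope * mean_X = 78.08 - (14.83 / 10.86) * 48.68 ~ 11.6045
Y = slope * X + intercept. To avoid rounding drift from the rounded slope/intercept, evaluate the equivalent form Y = mean_Y + SD_Y * (X - mean_X) / SD_X at full precision:
Y = 78.08 + 14.83 * (62 - 48.68) / 10.86
Y = 78.08 + 14.83 * 13.32 / 10.86
Y = 78.08 + 197.5356 / 10.86
Y = 78.08 + 18.1893
Y = 96.2693

96.2693


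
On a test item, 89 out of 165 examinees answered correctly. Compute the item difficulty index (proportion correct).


Item difficulty p = number correct / total examinees
p = 89 / 165
p = 0.5394

0.5394


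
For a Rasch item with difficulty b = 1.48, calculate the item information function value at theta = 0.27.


P = 1/(1+exp(-(0.27-1.48))) = 0.2297
I = P*(1-P) = 0.2297 * 0.7703
I = 0.1769

0.1769


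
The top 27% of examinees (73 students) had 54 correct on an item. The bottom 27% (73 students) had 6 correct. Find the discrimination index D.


p_upper = 54/73 = 0.7397
p_lower = 6/73 = 0.0822
D = 0.7397 - 0.0822 = 0.6575

0.6575


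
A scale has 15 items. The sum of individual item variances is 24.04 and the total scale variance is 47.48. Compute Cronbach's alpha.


alpha = (k/(k-1)) * (1 - sum(si^2)/s_total^2)
= (15/14) * (1 - 24.04/47.48)
alpha = 0.5289

0.5289


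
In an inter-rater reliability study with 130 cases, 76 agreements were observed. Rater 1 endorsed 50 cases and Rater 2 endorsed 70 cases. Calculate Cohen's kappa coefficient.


P_o = 76/130 = 0.584615
P_e = (50*70 + 80*60) / 16900 = 0.491124
kappa = (P_o - P_e) / (1 - P_e)
kappa = (0.584615 - 0.491124) / (1 - 0.491124)
kappa = 0.1837

0.1837


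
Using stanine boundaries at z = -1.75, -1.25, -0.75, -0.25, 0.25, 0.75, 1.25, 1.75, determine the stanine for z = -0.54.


Stanine boundaries: [-1.75, -1.25, -0.75, -0.25, 0.25, 0.75, 1.25, 1.75]
z = -0.54
Check each boundary:
  z >= -1.75 -> could be stanine 2
  z >= -1.25 -> could be stanine 3
  z >= -0.75 -> could be stanine 4
  z < -0.25
  z < 0.25
  z < 0.75
  z < 1.25
  z < 1.75
Highest qualifying boundary gives stanine = 4

4


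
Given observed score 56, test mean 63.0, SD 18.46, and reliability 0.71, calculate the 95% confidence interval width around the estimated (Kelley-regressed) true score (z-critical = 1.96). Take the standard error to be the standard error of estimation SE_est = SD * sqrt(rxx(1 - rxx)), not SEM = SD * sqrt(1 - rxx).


True score estimate = 0.71*56 + 0.29*63.0 = 58.03
SE_est = SD * sqrt(rxx * (1 - rxx)) = 18.46 * sqrt(0.71 * 0.29) = 18.46 * sqrt(0.2059) = 8.376447
CI = T_est +/- z * SE_est, so width = 2 * z * SE_est = 2 * 1.96 * 8.376447
Width = 32.8357

32.8357


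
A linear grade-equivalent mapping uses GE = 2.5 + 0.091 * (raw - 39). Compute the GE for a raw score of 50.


raw - median = 50 - 39 = 11
slope * diff = 0.091 * 11 = 1.001
GE = 2.5 + 1.001
GE = 3.501

3.501


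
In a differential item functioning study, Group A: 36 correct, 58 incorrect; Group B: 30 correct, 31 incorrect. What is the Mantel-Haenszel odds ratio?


Odds_A = 36/58 = 0.6207
Odds_B = 30/31 = 0.9677
OR = Odds_A / Odds_B = 0.6207 / 0.9677
Exactly, OR = (36 * 31) / (58 * 30) = 1116 / 1740
OR = 0.6414

0.6414


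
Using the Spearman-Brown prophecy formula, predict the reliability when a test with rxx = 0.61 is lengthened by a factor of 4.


r_new = (n * rxx) / (1 + (n-1) * rxx)
r_new = (4 * 0.61) / (1 + 3 * 0.61)
r_new = 2.44 / 2.83
r_new = 0.8622

0.8622


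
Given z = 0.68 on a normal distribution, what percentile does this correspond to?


CDF(z) = 0.5 * (1 + erf(z/sqrt(2)))
erf(0.4808) = 0.5035
CDF = 0.7517
Percentile rank = 0.7517 * 100 = 75.17

75.17


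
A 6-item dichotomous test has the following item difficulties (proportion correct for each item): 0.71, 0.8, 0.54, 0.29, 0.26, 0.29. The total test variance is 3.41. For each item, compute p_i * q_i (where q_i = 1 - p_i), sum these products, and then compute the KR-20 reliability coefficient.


For each item, compute p_i * q_i:
  Item 1: 0.71 * 0.29 = 0.2059
  Item 2: 0.8 * 0.2 = 0.16
  Item 3: 0.54 * 0.46 = 0.2484
  Item 4: 0.29 * 0.71 = 0.2059
  Item 5: 0.26 * 0.74 = 0.1924
  Item 6: 0.29 * 0.71 = 0.2059
Sum(p_i * q_i) = 0.2059 + 0.16 + 0.2484 + 0.2059 + 0.1924 + 0.2059 = 1.2185
KR-20 = (k/(k-1)) * (1 - Sum(p_i*q_i) / Var_total)
= (6/5) * (1 - 1.2185/3.41)
= 1.2 * 0.6427
KR-20 = 0.7712

0.7712


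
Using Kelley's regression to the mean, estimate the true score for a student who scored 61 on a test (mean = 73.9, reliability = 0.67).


T_est = rxx * X + (1 - rxx) * mean
T_est = 0.67 * 61 + 0.33 * 73.9
T_est = 40.87 + 24.387
T_est = 65.257

65.257


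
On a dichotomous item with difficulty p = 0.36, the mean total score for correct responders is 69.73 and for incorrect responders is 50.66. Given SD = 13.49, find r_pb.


q = 1 - p = 0.64
rpb = ((M1 - M0) / SD) * sqrt(p * q)
rpb = ((69.73 - 50.66) / 13.49) * sqrt(0.36 * 0.64)
rpb = 0.6785

0.6785


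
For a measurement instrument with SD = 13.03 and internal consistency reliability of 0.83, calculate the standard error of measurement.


SEM = SD * sqrt(1 - rxx)
SEM = 13.03 * sqrt(1 - 0.83)
SEM = 13.03 * sqrt(0.17) = 13.03 * 0.412311
SEM = 5.3724

5.3724


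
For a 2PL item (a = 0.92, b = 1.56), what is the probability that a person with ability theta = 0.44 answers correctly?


a*(theta - b) = 0.92 * (0.44 - 1.56) = -1.0304
exp(--1.0304) = 2.8022
P = 1 / (1 + 2.8022)
P = 0.263

0.263


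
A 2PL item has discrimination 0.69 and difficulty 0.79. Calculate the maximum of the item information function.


For 2PL, max info at theta = b = 0.79
I_max = a^2 / 4 = 0.69^2 / 4
= 0.4761 / 4
I_max = 0.119

0.119


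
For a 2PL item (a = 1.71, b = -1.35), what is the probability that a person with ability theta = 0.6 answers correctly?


a*(theta - b) = 1.71 * (0.6 - -1.35) = 3.3345
exp(-3.3345) = 0.0356
P = 1 / (1 + 0.0356)
P = 0.9656

0.9656


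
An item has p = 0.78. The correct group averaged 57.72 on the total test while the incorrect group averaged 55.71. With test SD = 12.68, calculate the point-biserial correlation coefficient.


q = 1 - p = 0.22
rpb = ((M1 - M0) / SD) * sqrt(p * q)
rpb = ((57.72 - 55.71) / 12.68) * sqrt(0.78 * 0.22)
rpb = 0.0657

0.0657


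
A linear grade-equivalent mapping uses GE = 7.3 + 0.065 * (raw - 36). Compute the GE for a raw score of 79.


raw - median = 79 - 36 = 43
slope * diff = 0.065 * 43 = 2.795
GE = 7.3 + 2.795
GE = 10.095

10.095


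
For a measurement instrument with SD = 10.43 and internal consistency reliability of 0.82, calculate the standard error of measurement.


SEM = SD * sqrt(1 - rxx)
SEM = 10.43 * sqrt(1 - 0.82)
SEM = 10.43 * sqrt(0.18) = 10.43 * 0.424264
SEM = 4.4251

4.4251


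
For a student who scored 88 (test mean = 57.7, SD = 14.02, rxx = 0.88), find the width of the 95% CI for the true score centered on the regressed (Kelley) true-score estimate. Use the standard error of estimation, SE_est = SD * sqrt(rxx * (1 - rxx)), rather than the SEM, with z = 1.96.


True score estimate = 0.88*88 + 0.12*57.7 = 84.364
SE_est = SD * sqrt(rxx * (1 - rxx)) = 14.02 * sqrt(0.88 * 0.12) = 14.02 * sqrt(0.1056) = 4.555961
CI = T_est +/- z * SE_est, so width = 2 * z * SE_est = 2 * 1.96 * 4.555961
Width = 17.8594

17.8594


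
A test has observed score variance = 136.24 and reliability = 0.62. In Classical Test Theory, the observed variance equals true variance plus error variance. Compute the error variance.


var_true = rxx * var_obs = 0.62 * 136.24 = 84.4688
var_error = var_obs - var_true
var_error = 136.24 - 84.4688
var_error = 51.7712

51.7712


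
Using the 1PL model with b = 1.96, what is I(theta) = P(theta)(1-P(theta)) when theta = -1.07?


P = 1/(1+exp(-(-1.07-1.96))) = 0.0461
I = P*(1-P) = 0.0461 * 0.9539
I = 0.044

0.044


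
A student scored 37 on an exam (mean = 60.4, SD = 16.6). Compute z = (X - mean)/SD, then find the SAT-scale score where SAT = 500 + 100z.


z = (X - mean) / SD = (37 - 60.4) / 16.6
z = -23.4 / 16.6
z = -1.4096
SAT-scale = SAT = 500 + 100z
Carry z at full precision (z = -23.4 / 16.6) into the conversion:
SAT-scale = 500 + 100 * (-23.4 / 16.6) = 500 + -2340 / 16.6
SAT-scale = 500 + -140.9639
SAT-scale = 359.0361

359.0361


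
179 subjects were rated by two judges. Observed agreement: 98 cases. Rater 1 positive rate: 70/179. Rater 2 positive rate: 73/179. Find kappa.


P_o = 98/179 = 0.547486
P_e = (70*73 + 109*106) / 32041 = 0.520084
kappa = (P_o - P_e) / (1 - P_e)
kappa = (0.547486 - 0.520084) / (1 - 0.520084)
kappa = 0.0571

0.0571


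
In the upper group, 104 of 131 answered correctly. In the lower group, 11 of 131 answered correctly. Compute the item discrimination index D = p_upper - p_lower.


p_upper = 104/131 = 0.7939
p_lower = 11/131 = 0.084
D = 0.7939 - 0.084 = 0.7099

0.7099


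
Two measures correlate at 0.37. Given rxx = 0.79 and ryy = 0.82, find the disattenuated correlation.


r_corrected = rxy / sqrt(rxx * ryy)
= 0.37 / sqrt(0.79 * 0.82)
= 0.37 / sqrt(0.6478)
= 0.37 / 0.80486
r_corrected = 0.4597

0.4597


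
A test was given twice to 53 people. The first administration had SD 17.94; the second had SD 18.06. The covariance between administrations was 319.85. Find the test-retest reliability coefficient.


r = cov(X,Y) / (SD_X * SD_Y)
r = 319.85 / (17.94 * 18.06)
r = 319.85 / 323.9964
r = 0.9872

0.9872


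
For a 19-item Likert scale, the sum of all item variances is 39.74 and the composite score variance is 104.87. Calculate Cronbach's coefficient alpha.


alpha = (k/(k-1)) * (1 - sum(si^2)/s_total^2)
= (19/18) * (1 - 39.74/104.87)
alpha = 0.6556

0.6556


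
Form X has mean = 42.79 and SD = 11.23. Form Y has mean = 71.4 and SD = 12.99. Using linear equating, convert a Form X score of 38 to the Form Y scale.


slope = SD_Y / SD_X = 12.99 / 11.23 ~ 1.1567
intercept = mean_Y - slope * mean_X = 71.4 - (12.99 / 11.23) * 42.79 ~ 21.9038
Y = slope * X + intercept. To avoid rounding drift from the rounded slope/intercept, evaluate the equivalent form Y = mean_Y + SD_Y * (X - mean_X) / SD_X at full precision:
Y = 71.4 + 12.99 * (38 - 42.79) / 11.23
Y = 71.4 - 12.99 * 4.79 / 11.23
Y = 71.4 - 62.2221 / 11.23
Y = 71.4 - 5.5407
Y = 65.8593

65.8593


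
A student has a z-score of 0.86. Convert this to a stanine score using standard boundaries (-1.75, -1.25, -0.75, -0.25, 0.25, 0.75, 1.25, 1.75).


Stanine boundaries: [-1.75, -1.25, -0.75, -0.25, 0.25, 0.75, 1.25, 1.75]
z = 0.86
Check each boundary:
  z >= -1.75 -> could be stanine 2
  z >= -1.25 -> could be stanine 3
  z >= -0.75 -> could be stanine 4
  z >= -0.25 -> could be stanine 5
  z >= 0.25 -> could be stanine 6
  z >= 0.75 -> could be stanine 7
  z < 1.25
  z < 1.75
Highest qualifying boundary gives stanine = 7

7


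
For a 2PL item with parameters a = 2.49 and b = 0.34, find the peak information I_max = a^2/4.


For 2PL, max info at theta = b = 0.34
I_max = a^2 / 4 = 2.49^2 / 4
= 6.2001 / 4
I_max = 1.55

1.55


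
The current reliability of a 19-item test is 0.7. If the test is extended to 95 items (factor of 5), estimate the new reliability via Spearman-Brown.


r_new = (n * rxx) / (1 + (n-1) * rxx)
r_new = (5 * 0.7) / (1 + 4 * 0.7)
r_new = 3.5 / 3.8
r_new = 0.9211

0.9211


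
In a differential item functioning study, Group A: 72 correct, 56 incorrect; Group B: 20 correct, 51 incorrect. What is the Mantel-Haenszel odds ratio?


Odds_A = 72/56 = 1.2857
Odds_B = 20/51 = 0.3922
OR = Odds_A / Odds_B = 1.2857 / 0.3922
Exactly, OR = (72 * 51) / (56 * 20) = 3672 / 1120
OR = 3.2786

3.2786


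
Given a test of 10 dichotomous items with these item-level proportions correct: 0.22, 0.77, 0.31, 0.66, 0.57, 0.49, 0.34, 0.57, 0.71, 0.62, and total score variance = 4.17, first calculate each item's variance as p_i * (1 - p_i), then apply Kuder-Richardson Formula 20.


For each item, compute p_i * q_i:
  Item 1: 0.22 * 0.78 = 0.1716
  Item 2: 0.77 * 0.23 = 0.1771
  Item 3: 0.31 * 0.69 = 0.2139
  Item 4: 0.66 * 0.34 = 0.2244
  Item 5: 0.57 * 0.43 = 0.2451
  Item 6: 0.49 * 0.51 = 0.2499
  Item 7: 0.34 * 0.66 = 0.2244
  Item 8: 0.57 * 0.43 = 0.2451
  Item 9: 0.71 * 0.29 = 0.2059
  Item 10: 0.62 * 0.38 = 0.2356
Sum(p_i * q_i) = 0.1716 + 0.1771 + 0.2139 + 0.2244 + 0.2451 + 0.2499 + 0.2244 + 0.2451 + 0.2059 + 0.2356 = 2.193
KR-20 = (k/(k-1)) * (1 - Sum(p_i*q_i) / Var_total)
= (10/9) * (1 - 2.193/4.17)
= 1.1111 * 0.4741
KR-20 = 0.5268

0.5268


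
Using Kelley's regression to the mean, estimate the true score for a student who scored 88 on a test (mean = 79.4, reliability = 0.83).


T_est = rxx * X + (1 - rxx) * mean
T_est = 0.83 * 88 + 0.17 * 79.4
T_est = 73.04 + 13.498
T_est = 86.538

86.538


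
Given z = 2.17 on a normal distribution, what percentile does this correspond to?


CDF(z) = 0.5 * (1 + erf(z/sqrt(2)))
erf(1.5344) = 0.97
CDF = 0.985
Percentile rank = 0.985 * 100 = 98.5

98.5


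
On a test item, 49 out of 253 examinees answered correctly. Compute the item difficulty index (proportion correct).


Item difficulty p = number correct / total examinees
p = 49 / 253
p = 0.1937

0.1937


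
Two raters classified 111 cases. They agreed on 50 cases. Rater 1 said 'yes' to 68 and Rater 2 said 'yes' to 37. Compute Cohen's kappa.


P_o = 50/111 = 0.45045
P_e = (68*37 + 43*74) / 12321 = 0.462462
kappa = (P_o - P_e) / (1 - P_e)
kappa = (0.45045 - 0.462462) / (1 - 0.462462)
kappa = -0.0223

-0.0223


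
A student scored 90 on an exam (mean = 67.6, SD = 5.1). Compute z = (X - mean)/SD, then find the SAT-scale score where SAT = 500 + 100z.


z = (X - mean) / SD = (90 - 67.6) / 5.1
z = 22.4 / 5.1
z = 4.3922
SAT-scale = SAT = 500 + 100z
Carry z at full precision (z = 22.4 / 5.1) into the conversion:
SAT-scale = 500 + 100 * (22.4 / 5.1) = 500 + 2240 / 5.1
SAT-scale = 500 + 439.2157
SAT-scale = 939.2157

939.2157


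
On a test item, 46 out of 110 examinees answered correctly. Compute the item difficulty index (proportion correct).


Item difficulty p = number correct / total examinees
p = 46 / 110
p = 0.4182

0.4182


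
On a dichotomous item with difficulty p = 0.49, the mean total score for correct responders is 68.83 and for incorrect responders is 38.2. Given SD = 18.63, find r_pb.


q = 1 - p = 0.51
rpb = ((M1 - M0) / SD) * sqrt(p * q)
rpb = ((68.83 - 38.2) / 18.63) * sqrt(0.49 * 0.51)
rpb = 0.8219

0.8219


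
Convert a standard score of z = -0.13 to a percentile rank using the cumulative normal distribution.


CDF(z) = 0.5 * (1 + erf(z/sqrt(2)))
erf(-0.0919) = -0.1034
CDF = 0.4483
Percentile rank = 0.4483 * 100 = 44.83

44.83


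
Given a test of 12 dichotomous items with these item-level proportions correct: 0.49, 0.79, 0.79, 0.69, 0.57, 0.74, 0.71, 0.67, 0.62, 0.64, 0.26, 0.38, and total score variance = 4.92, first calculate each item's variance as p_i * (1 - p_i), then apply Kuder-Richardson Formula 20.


For each item, compute p_i * q_i:
  Item 1: 0.49 * 0.51 = 0.2499
  Item 2: 0.79 * 0.21 = 0.1659
  Item 3: 0.79 * 0.21 = 0.1659
  Item 4: 0.69 * 0.31 = 0.2139
  Item 5: 0.57 * 0.43 = 0.2451
  Item 6: 0.74 * 0.26 = 0.1924
  Item 7: 0.71 * 0.29 = 0.2059
  Item 8: 0.67 * 0.33 = 0.2211
  Item 9: 0.62 * 0.38 = 0.2356
  Item 10: 0.64 * 0.36 = 0.2304
  Item 11: 0.26 * 0.74 = 0.1924
  Item 12: 0.38 * 0.62 = 0.2356
Sum(p_i * q_i) = 0.2499 + 0.1659 + 0.1659 + 0.2139 + 0.2451 + 0.1924 + 0.2059 + 0.2211 + 0.2356 + 0.2304 + 0.1924 + 0.2356 = 2.5541
KR-20 = (k/(k-1)) * (1 - Sum(p_i*q_i) / Var_total)
= (12/11) * (1 - 2.5541/4.92)
= 1.0909 * 0.4809
KR-20 = 0.5246

0.5246


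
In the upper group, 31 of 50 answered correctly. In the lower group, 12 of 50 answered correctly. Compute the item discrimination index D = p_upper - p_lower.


p_upper = 31/50 = 0.62
p_lower = 12/50 = 0.24
D = 0.62 - 0.24 = 0.38

0.38


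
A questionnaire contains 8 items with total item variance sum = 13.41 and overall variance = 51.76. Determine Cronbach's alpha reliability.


alpha = (k/(k-1)) * (1 - sum(si^2)/s_total^2)
= (8/7) * (1 - 13.41/51.76)
alpha = 0.8468

0.8468


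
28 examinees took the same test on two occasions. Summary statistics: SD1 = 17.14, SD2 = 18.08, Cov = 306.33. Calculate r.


r = cov(X,Y) / (SD_X * SD_Y)
r = 306.33 / (17.14 * 18.08)
r = 306.33 / 309.8912
r = 0.9885

0.9885


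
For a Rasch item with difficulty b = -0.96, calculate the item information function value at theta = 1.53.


P = 1/(1+exp(-(1.53--0.96))) = 0.9234
I = P*(1-P) = 0.9234 * 0.0766
I = 0.0707

0.0707


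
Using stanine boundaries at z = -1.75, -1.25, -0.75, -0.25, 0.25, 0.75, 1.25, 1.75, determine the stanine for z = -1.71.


Stanine boundaries: [-1.75, -1.25, -0.75, -0.25, 0.25, 0.75, 1.25, 1.75]
z = -1.71
Check each boundary:
  z >= -1.75 -> could be stanine 2
  z < -1.25
  z < -0.75
  z < -0.25
  z < 0.25
  z < 0.75
  z < 1.25
  z < 1.75
Highest qualifying boundary gives stanine = 2

2


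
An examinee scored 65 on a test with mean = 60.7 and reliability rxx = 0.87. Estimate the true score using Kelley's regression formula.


T_est = rxx * X + (1 - rxx) * mean
T_est = 0.87 * 65 + 0.13 * 60.7
T_est = 56.55 + 7.891
T_est = 64.441

64.441


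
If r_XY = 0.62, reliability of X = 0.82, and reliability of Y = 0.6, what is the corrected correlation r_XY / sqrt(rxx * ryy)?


r_corrected = rxy / sqrt(rxx * ryy)
= 0.62 / sqrt(0.82 * 0.6)
= 0.62 / sqrt(0.492)
= 0.62 / 0.701427
r_corrected = 0.8839

0.8839


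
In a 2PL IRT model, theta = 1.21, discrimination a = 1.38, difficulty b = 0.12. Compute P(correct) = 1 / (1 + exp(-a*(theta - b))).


a*(theta - b) = 1.38 * (1.21 - 0.12) = 1.5042
exp(-1.5042) = 0.2222
P = 1 / (1 + 0.2222)
P = 0.8182

0.8182


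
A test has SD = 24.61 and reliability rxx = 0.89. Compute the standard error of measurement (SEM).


SEM = SD * sqrt(1 - rxx)
SEM = 24.61 * sqrt(1 - 0.89)
SEM = 24.61 * sqrt(0.11) = 24.61 * 0.331662
SEM = 8.1622

8.1622


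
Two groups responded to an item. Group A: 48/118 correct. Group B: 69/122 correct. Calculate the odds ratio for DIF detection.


Odds_A = 48/70 = 0.6857
Odds_B = 69/53 = 1.3019
OR = Odds_A / Odds_B = 0.6857 / 1.3019
Exactly, OR = (48 * 53) / (70 * 69) = 2544 / 4830
OR = 0.5267

0.5267


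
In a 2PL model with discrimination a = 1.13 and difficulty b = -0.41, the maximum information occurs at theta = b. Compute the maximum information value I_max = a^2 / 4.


For 2PL, max info at theta = b = -0.41
I_max = a^2 / 4 = 1.13^2 / 4
= 1.2769 / 4
I_max = 0.3192

0.3192


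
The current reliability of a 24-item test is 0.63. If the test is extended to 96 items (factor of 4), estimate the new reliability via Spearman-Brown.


r_new = (n * rxx) / (1 + (n-1) * rxx)
r_new = (4 * 0.63) / (1 + 3 * 0.63)
r_new = 2.52 / 2.89
r_new = 0.872

0.872


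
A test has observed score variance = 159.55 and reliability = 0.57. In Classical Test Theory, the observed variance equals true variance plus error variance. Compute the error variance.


var_true = rxx * var_obs = 0.57 * 159.55 = 90.9435
var_error = var_obs - var_true
var_error = 159.55 - 90.9435
var_error = 68.6065

68.6065


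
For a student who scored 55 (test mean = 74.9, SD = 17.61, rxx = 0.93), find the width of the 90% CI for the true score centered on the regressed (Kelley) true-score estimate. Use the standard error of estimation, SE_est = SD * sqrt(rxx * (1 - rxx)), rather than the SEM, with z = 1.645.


True score estimate = 0.93*55 + 0.07*74.9 = 56.393
SE_est = SD * sqrt(rxx * (1 - rxx)) = 17.61 * sqrt(0.93 * 0.07) = 17.61 * sqrt(0.0651) = 4.493139
CI = T_est +/- z * SE_est, so width = 2 * z * SE_est = 2 * 1.645 * 4.493139
Width = 14.7824

14.7824


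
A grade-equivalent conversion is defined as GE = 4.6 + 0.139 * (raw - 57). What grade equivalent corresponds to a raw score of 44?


raw - median = 44 - 57 = -13
slope * diff = 0.139 * -13 = -1.807
GE = 4.6 + -1.807
GE = 2.793

2.793


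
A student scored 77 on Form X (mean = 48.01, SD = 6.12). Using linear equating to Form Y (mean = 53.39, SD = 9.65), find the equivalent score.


slope = SD_Y / SD_X = 9.65 / 6.12 ~ 1.5768
intercept = mean_Y - slope * mean_X = 53.39 - (9.65 / 6.12) * 48.01 ~ -22.312
Y = slope * X + intercept. To avoid rounding drift from the rounded slope/intercept, evaluate the equivalent form Y = mean_Y + SD_Y * (X - mean_X) / SD_X at full precision:
Y = 53.39 + 9.65 * (77 - 48.01) / 6.12
Y = 53.39 + 9.65 * 28.99 / 6.12
Y = 53.39 + 279.7535 / 6.12
Y = 53.39 + 45.7114
Y = 99.1014

99.1014


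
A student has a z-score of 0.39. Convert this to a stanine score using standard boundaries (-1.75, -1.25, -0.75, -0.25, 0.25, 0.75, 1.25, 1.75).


Stanine boundaries: [-1.75, -1.25, -0.75, -0.25, 0.25, 0.75, 1.25, 1.75]
z = 0.39
Check each boundary:
  z >= -1.75 -> could be stanine 2
  z >= -1.25 -> could be stanine 3
  z >= -0.75 -> could be stanine 4
  z >= -0.25 -> could be stanine 5
  z >= 0.25 -> could be stanine 6
  z < 0.75
  z < 1.25
  z < 1.75
Highest qualifying boundary gives stanine = 6

6


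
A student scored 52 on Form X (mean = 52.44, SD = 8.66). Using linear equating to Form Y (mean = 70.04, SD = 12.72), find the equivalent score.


slope = SD_Y / SD_X = 12.72 / 8.66 ~ 1.4688
intercept = mean_Y - slope * mean_X = 70.04 - (12.72 / 8.66) * 52.44 ~ -6.985
Y = slope * X + intercept. To avoid rounding drift from the rounded slope/intercept, evaluate the equivalent form Y = mean_Y + SD_Y * (X - mean_X) / SD_X at full precision:
Y = 70.04 + 12.72 * (52 - 52.44) / 8.66
Y = 70.04 - 12.72 * 0.44 / 8.66
Y = 70.04 - 5.5968 / 8.66
Y = 70.04 - 0.6463
Y = 69.3937

69.3937


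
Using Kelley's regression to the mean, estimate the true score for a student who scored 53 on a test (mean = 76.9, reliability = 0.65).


T_est = rxx * X + (1 - rxx) * mean
T_est = 0.65 * 53 + 0.35 * 76.9
T_est = 34.45 + 26.915
T_est = 61.365

61.365


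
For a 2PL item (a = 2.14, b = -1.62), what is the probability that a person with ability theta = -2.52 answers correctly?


a*(theta - b) = 2.14 * (-2.52 - -1.62) = -1.926
exp(--1.926) = 6.862
P = 1 / (1 + 6.862)
P = 0.1272

0.1272


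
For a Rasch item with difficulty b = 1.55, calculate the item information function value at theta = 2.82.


P = 1/(1+exp(-(2.82-1.55))) = 0.7807
I = P*(1-P) = 0.7807 * 0.2193
I = 0.1712

0.1712


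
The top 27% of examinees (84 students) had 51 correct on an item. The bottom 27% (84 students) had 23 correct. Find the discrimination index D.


p_upper = 51/84 = 0.6071
p_lower = 23/84 = 0.2738
D = 0.6071 - 0.2738 = 0.3333

0.3333


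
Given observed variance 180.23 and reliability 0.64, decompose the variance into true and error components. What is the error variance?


var_true = rxx * var_obs = 0.64 * 180.23 = 115.3472
var_error = var_obs - var_true
var_error = 180.23 - 115.3472
var_error = 64.8828

64.8828


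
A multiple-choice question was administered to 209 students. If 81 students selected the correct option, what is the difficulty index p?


Item difficulty p = number correct / total examinees
p = 81 / 209
p = 0.3876

0.3876


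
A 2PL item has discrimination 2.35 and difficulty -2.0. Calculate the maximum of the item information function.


For 2PL, max info at theta = b = -2.0
I_max = a^2 / 4 = 2.35^2 / 4
= 5.5225 / 4
I_max = 1.3806

1.3806


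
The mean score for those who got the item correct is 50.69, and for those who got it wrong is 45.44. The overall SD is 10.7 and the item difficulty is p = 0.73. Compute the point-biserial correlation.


q = 1 - p = 0.27
rpb = ((M1 - M0) / SD) * sqrt(p * q)
rpb = ((50.69 - 45.44) / 10.7) * sqrt(0.73 * 0.27)
rpb = 0.2178

0.2178
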